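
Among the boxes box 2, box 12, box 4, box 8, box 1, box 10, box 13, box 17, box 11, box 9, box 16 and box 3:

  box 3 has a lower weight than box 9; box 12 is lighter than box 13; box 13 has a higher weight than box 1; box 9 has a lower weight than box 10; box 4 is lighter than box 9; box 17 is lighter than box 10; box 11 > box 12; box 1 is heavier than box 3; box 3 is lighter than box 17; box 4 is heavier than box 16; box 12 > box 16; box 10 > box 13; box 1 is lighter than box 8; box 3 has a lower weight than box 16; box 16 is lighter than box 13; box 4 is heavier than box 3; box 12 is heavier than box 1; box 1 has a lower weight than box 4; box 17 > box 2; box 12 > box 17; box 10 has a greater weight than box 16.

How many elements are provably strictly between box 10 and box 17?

Chaining upward from box 17 reaches: box 12, box 11, box 13.
Chaining downward from box 10 reaches: box 2, box 3, box 16, box 1, box 4, box 12, box 13, box 9.
Strictly between box 17 and box 10 are those in both lists: box 12, box 13 — 2 elements.

2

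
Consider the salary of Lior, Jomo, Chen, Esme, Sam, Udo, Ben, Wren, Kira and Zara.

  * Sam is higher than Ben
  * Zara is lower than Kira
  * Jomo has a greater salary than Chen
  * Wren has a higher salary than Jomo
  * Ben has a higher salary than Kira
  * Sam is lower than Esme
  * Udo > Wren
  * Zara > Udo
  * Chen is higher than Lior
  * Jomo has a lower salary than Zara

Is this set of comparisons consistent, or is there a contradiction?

consistent

The single ordering Lior < Chen < Jomo < Wren < Udo < Zara < Kira < Ben < Sam < Esme satisfies every listed relation, so no contradiction arises.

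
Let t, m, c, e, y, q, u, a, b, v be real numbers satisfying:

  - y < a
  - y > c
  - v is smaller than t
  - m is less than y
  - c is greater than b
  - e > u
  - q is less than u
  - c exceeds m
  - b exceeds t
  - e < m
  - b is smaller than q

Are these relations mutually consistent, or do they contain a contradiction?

consistent

The single ordering v < t < b < q < u < e < m < c < y < a satisfies every listed relation, so no contradiction arises.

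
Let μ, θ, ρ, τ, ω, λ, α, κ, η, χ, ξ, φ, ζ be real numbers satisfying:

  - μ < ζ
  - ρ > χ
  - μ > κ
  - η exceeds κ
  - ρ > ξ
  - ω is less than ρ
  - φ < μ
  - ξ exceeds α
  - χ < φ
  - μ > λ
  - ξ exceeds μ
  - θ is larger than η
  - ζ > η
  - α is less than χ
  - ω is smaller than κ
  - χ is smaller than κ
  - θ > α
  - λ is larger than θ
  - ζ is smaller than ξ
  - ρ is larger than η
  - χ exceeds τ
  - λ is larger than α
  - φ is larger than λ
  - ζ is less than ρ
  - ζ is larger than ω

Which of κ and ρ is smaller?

κ < η < θ < λ < φ < μ < ζ < ξ < ρ, by transitivity through η, θ, λ, φ, μ, ζ, ξ.
So κ < ρ; κ is the smaller of the two.

κ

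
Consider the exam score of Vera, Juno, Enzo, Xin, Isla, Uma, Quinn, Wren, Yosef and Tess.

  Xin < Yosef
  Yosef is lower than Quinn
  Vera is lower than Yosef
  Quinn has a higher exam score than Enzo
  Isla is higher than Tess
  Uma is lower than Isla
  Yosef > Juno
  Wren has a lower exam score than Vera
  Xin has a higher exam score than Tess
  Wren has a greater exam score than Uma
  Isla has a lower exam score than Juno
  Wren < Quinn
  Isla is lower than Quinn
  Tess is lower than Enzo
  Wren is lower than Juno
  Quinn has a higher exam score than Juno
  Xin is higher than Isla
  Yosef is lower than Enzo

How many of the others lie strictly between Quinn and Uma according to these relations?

The relations place Uma below Quinn. An element lies strictly between them when it is forced above Uma and also forced below Quinn.
Above Uma: {Isla, Wren, Xin, Vera, Juno, Yosef, Enzo}. Below Quinn: {Tess, Isla, Wren, Xin, Vera, Juno, Yosef, Enzo}.
Intersection: {Isla, Wren, Xin, Vera, Juno, Yosef, Enzo} — 7.

7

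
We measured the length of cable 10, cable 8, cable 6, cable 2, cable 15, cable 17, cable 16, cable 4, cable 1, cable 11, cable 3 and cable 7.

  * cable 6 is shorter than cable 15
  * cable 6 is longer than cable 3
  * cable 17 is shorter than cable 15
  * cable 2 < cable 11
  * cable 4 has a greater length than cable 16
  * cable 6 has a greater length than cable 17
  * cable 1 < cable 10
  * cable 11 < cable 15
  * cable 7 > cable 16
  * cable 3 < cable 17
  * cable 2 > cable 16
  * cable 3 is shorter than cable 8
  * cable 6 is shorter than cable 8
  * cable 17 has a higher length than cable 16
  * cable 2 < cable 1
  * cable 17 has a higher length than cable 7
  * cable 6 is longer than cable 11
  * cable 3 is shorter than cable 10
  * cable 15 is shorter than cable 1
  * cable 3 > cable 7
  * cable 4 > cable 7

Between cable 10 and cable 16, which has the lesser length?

Following the relations from cable 16: cable 16 < cable 17 < cable 6 < cable 15 < cable 1 < cable 10.
So cable 16 < cable 10; cable 16 is the shorter of the two.

cable 16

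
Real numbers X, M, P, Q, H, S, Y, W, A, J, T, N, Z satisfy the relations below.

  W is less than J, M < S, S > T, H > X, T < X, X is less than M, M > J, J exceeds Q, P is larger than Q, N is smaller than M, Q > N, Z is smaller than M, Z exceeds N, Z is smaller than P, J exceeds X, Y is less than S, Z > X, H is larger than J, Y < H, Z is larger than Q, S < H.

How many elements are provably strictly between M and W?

Chaining upward from W reaches: J, S, H.
Chaining downward from M reaches: N, Q, T, X, J, Z.
Strictly between W and M are those in both lists: J — 1 element.

1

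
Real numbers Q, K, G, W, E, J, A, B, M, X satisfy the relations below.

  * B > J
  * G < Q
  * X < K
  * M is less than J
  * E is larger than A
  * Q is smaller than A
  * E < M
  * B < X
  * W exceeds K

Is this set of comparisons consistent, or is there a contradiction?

consistent

The single ordering G < Q < A < E < M < J < B < X < K < W satisfies every listed relation, so no contradiction arises.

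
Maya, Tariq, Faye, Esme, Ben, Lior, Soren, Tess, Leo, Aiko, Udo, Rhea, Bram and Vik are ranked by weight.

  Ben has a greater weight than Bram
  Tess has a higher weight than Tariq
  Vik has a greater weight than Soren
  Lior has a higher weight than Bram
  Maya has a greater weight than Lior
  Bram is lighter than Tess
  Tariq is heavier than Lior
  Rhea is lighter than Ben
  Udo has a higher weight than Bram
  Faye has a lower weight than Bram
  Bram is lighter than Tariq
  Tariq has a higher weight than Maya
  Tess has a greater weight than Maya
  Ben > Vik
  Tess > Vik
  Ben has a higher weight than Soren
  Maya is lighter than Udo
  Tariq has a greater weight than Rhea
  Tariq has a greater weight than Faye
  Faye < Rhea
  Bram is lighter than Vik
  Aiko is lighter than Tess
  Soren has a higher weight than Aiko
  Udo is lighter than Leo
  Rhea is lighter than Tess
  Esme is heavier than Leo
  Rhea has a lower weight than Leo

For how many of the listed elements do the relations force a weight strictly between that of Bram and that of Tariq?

2

The relations place Bram below Tariq. An element lies strictly between them when it is forced above Bram and also forced below Tariq.
Above Bram: {Vik, Lior, Maya, Udo, Leo, Tess, Esme, Ben}. Below Tariq: {Faye, Lior, Maya, Rhea}.
Intersection: {Lior, Maya} — 2.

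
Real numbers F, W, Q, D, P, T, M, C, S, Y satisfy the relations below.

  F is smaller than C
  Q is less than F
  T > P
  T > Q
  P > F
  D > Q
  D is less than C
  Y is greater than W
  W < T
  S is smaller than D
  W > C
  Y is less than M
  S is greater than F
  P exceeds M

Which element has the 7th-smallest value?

Y

The consecutive relations fix a unique order: Q < F < S < D < C < W < Y < M < P < T.
The 7th smallest is Y.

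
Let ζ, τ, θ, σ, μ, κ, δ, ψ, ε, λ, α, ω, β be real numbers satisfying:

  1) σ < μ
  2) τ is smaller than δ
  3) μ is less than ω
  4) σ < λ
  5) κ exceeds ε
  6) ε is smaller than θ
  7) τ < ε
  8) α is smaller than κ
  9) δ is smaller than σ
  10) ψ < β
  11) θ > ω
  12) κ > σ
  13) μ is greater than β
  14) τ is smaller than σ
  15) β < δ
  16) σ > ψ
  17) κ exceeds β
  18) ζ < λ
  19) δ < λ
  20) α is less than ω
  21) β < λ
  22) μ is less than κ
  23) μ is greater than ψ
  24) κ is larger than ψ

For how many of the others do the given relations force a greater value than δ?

6

Directly above δ: σ, λ.
One step further: μ, κ (4 so far).
One step further: ω (5 so far).
One step further: θ (6 so far).
No other element is forced above δ by the given relations, so the count is 6.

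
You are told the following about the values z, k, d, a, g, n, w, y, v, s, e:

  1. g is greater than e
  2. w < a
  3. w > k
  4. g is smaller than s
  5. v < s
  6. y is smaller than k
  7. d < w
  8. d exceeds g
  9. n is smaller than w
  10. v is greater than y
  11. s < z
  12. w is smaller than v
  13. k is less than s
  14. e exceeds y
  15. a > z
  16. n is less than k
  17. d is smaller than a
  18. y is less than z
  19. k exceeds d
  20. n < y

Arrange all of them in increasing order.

n < y < e < g < d < k < w < v < s < z < a

Nothing is placed below n, so it is least; from there n < y; y < e; e < g; g < d; d < k; k < w; w < v; v < s; s < z; z < a, each given directly.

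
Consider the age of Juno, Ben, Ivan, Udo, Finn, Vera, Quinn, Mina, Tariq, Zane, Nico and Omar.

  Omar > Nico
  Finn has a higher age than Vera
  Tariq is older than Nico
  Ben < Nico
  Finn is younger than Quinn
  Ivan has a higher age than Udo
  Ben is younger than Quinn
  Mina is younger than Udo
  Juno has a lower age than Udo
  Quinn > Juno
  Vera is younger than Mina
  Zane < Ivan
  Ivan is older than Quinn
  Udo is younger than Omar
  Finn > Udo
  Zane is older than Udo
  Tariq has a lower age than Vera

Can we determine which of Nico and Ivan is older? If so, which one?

Link the given pairs in sequence: Nico < Tariq; Tariq < Vera; Vera < Mina; Mina < Udo; Udo < Finn; Finn < Quinn; Quinn < Ivan.
Chaining these gives Nico < Tariq < Vera < Mina < Udo < Finn < Quinn < Ivan.
So Ivan is older.

Ivan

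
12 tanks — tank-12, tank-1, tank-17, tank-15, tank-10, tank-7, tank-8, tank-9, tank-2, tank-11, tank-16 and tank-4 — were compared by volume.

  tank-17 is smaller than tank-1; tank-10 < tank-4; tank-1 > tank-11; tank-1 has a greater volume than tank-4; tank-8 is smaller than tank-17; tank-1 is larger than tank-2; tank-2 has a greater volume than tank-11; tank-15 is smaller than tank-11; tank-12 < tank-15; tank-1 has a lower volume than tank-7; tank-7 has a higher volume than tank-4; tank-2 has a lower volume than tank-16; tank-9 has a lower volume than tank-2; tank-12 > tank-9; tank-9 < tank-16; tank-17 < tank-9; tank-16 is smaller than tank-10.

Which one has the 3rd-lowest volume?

The consecutive relations fix a unique order: tank-8 < tank-17 < tank-9 < tank-12 < tank-15 < tank-11 < tank-2 < tank-16 < tank-10 < tank-4 < tank-1 < tank-7.
Counting 3 from the smallest end gives tank-9.

tank-9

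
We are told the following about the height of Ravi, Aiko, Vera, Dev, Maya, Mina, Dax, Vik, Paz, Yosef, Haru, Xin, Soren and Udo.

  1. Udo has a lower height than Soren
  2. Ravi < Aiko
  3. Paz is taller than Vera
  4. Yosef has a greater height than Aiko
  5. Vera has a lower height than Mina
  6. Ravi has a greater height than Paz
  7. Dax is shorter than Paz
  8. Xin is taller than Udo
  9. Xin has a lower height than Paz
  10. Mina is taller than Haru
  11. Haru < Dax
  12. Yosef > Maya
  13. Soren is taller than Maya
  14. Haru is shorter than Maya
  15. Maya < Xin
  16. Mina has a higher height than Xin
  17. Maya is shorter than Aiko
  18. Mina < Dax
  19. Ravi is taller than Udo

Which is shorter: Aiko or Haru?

Link the given pairs in sequence: Haru < Maya; Maya < Xin; Xin < Mina; Mina < Dax; Dax < Paz; Paz < Ravi; Ravi < Aiko.
Chaining these gives Haru < Maya < Xin < Mina < Dax < Paz < Ravi < Aiko.
So Haru < Aiko; Haru is the shorter of the two.

Haru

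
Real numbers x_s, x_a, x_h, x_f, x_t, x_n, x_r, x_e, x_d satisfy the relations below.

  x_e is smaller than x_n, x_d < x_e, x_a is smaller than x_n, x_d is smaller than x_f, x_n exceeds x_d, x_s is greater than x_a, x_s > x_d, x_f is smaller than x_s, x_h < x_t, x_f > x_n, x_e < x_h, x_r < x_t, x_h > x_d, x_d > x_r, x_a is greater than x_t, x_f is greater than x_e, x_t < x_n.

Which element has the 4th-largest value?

x_a

Piecing the relations together gives one ordering: x_r < x_d < x_e < x_h < x_t < x_a < x_n < x_f < x_s.
The 4th largest is x_a.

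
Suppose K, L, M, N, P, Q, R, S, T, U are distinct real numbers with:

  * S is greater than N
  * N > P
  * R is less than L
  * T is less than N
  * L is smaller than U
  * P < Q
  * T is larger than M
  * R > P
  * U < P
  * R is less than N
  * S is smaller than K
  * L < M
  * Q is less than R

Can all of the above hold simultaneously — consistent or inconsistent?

We have L < U stated directly, yet also U < P < Q < R < L by chaining the others — so U < L. Contradiction.

inconsistent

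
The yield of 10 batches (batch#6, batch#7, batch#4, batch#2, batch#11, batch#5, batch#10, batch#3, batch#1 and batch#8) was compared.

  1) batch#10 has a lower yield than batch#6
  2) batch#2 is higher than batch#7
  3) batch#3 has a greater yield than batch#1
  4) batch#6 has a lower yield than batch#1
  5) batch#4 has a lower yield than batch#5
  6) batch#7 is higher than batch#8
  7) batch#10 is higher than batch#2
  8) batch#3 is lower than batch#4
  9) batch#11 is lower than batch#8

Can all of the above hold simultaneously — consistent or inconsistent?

consistent

The single ordering batch#11 < batch#8 < batch#7 < batch#2 < batch#10 < batch#6 < batch#1 < batch#3 < batch#4 < batch#5 satisfies every listed relation, so no contradiction arises.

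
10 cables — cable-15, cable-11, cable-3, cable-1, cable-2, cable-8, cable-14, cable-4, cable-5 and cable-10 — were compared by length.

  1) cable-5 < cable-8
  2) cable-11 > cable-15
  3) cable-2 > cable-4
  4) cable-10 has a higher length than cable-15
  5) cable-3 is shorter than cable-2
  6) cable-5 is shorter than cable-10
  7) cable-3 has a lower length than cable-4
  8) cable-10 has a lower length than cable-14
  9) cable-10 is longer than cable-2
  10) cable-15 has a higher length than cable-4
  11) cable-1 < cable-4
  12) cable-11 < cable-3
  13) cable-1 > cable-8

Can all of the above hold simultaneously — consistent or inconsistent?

inconsistent

We have cable-3 < cable-4 stated directly, yet also cable-4 < cable-15 < cable-11 < cable-3 by chaining the others — so cable-4 < cable-3. Contradiction.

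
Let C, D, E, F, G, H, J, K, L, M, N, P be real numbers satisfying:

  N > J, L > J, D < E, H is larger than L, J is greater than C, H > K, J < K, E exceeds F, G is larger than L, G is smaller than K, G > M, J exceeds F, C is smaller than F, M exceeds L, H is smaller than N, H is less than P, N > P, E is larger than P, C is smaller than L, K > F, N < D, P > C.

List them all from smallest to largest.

Each adjacent pair is fixed by a given relation: C < F; F < J; J < L; L < M; M < G; G < K; K < H; H < P; P < N; N < D; D < E. Chaining them end to end gives the full order.

C < F < J < L < M < G < K < H < P < N < D < E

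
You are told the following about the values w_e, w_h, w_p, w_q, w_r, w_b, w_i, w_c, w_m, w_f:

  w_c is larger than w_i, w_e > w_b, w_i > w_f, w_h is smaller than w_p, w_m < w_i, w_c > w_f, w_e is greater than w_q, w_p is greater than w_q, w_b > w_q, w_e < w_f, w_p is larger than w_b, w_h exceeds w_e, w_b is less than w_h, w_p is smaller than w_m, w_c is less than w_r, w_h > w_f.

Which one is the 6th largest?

Piecing the relations together gives one ordering: w_q < w_b < w_e < w_f < w_h < w_p < w_m < w_i < w_c < w_r.
Counting 6 from the largest end gives w_h.

w_h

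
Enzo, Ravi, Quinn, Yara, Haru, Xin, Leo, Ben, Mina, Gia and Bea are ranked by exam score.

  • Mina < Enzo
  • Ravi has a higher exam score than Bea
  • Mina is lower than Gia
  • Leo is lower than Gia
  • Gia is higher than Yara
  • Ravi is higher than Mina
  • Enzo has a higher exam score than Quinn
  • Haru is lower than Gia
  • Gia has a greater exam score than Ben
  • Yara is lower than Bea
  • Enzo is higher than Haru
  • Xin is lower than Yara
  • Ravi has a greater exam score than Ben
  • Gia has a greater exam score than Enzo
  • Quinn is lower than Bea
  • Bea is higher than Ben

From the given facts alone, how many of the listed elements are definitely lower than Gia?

The elements the relations force below Gia are Leo, Haru, Xin, Quinn, Mina, Yara, Ben, Enzo — no chain reaches any other.
That is 8.

8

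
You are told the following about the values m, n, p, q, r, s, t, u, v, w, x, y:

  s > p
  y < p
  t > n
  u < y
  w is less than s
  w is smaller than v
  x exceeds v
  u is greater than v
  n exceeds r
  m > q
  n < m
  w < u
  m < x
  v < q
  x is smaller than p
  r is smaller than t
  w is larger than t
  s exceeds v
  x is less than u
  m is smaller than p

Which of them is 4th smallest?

w

Piecing the relations together gives one ordering: r < n < t < w < v < q < m < x < u < y < p < s.
The 4th smallest is w.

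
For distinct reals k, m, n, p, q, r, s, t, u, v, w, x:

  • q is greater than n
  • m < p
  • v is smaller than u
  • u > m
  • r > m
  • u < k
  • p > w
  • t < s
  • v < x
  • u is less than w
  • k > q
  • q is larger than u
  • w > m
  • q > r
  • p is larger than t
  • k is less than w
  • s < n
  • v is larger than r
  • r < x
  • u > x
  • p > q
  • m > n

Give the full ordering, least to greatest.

Each adjacent pair is fixed by a given relation: t < s; s < n; n < m; m < r; r < v; v < x; x < u; u < q; q < k; k < w; w < p. Chaining them end to end gives the full order.

t < s < n < m < r < v < x < u < q < k < w < p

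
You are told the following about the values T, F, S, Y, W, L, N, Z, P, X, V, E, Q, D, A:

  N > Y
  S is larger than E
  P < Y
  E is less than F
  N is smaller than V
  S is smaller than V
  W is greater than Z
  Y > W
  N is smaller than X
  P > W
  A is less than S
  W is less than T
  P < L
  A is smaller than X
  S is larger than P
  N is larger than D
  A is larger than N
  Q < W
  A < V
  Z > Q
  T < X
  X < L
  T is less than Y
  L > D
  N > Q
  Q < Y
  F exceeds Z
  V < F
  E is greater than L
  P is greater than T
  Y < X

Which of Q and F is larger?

Q < Z and Z < W give Q < W.
With W < T: Q < Z < W < T.
With T < P: Q < Z < W < T < P.
With P < Y: Q < Z < W < T < P < Y.
With Y < N: Q < Z < W < T < P < Y < N.
With N < A: Q < Z < W < T < P < Y < N < A.
Then A < X extends the chain to X.
With X < L: Q < Z < W < T < P < Y < N < A < X < L.
With L < E: Q < Z < W < T < P < Y < N < A < X < L < E.
Then E < S extends the chain to S.
Then S < V extends the chain to V.
Then V < F extends the chain to F.
So Q < F; F is the larger of the two.

F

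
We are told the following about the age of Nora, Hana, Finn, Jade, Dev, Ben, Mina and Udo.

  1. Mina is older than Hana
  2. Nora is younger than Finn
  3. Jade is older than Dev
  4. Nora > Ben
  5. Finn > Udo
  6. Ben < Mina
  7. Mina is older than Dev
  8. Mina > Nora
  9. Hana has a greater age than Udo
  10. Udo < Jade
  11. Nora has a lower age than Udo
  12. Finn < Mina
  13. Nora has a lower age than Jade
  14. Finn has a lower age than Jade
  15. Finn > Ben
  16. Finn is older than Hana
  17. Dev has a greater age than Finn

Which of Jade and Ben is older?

Ben < Nora < Udo < Hana < Finn < Dev < Jade, by transitivity through Nora, Udo, Hana, Finn, Dev.
So Ben < Jade; Jade is the older of the two.

Jade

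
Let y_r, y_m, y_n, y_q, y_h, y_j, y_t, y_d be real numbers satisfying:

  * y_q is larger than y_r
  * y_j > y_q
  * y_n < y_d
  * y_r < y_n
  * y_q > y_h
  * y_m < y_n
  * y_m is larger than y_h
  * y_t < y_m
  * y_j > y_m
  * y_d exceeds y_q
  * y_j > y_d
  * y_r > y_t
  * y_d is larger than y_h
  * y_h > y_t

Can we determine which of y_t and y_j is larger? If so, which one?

y_j

y_t < y_r and y_r < y_q give y_t < y_q.
With y_q < y_d: y_t < y_r < y_q < y_d.
With y_d < y_j: y_t < y_r < y_q < y_d < y_j.
So y_j is larger.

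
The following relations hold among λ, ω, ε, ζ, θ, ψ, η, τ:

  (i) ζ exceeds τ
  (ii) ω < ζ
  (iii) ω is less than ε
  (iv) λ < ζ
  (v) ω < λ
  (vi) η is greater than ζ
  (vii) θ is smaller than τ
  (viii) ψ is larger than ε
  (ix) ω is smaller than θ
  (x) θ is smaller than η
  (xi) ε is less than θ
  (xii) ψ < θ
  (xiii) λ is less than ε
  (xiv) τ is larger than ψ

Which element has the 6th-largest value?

The consecutive relations fix a unique order: ω < λ < ε < ψ < θ < τ < ζ < η.
The 6th largest is ε.

ε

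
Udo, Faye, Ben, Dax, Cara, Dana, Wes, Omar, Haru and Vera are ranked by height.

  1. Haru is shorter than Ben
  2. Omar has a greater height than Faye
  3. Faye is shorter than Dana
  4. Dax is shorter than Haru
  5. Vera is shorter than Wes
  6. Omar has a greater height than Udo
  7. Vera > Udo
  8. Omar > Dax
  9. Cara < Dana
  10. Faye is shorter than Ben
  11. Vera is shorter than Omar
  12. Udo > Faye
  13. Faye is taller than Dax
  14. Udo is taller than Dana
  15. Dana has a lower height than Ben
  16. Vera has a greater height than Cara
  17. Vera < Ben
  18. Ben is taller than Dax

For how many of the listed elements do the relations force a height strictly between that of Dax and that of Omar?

The relations place Dax below Omar. An element lies strictly between them when it is forced above Dax and also forced below Omar.
Above Dax: {Haru, Faye, Dana, Udo, Vera, Wes, Ben}. Below Omar: {Cara, Faye, Dana, Udo, Vera}.
Intersection: {Faye, Dana, Udo, Vera} — 4.

4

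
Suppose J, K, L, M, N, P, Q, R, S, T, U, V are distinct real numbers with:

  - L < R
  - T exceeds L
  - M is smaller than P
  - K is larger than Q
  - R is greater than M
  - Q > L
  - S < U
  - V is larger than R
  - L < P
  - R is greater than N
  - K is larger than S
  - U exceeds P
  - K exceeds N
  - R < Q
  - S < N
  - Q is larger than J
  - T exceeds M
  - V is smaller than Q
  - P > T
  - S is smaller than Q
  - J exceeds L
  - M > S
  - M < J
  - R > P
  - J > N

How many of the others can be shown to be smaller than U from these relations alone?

5

From U the given relations immediately reach S, P.
From those, L, M, T — 5 in total.
Nothing else is reachable below U; 5 in all.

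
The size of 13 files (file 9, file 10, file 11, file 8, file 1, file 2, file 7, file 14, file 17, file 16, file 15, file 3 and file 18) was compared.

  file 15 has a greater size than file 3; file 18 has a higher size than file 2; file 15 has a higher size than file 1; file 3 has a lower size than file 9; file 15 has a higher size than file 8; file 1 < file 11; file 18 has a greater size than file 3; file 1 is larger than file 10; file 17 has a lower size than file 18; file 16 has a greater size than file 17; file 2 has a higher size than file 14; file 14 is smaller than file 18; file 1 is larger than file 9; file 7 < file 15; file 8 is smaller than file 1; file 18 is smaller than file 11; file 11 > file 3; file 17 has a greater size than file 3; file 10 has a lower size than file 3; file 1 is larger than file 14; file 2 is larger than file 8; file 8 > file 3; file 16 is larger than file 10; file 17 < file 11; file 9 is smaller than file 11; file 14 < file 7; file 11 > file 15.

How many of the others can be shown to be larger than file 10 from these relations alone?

From file 10 the given relations immediately reach file 3, file 1, file 16.
From those, file 9, file 8, file 17, file 15, file 18, file 11 — 9 in total.
From those, file 2 — 10 in total.
No other element is forced above file 10 by the given relations, so the count is 10.

10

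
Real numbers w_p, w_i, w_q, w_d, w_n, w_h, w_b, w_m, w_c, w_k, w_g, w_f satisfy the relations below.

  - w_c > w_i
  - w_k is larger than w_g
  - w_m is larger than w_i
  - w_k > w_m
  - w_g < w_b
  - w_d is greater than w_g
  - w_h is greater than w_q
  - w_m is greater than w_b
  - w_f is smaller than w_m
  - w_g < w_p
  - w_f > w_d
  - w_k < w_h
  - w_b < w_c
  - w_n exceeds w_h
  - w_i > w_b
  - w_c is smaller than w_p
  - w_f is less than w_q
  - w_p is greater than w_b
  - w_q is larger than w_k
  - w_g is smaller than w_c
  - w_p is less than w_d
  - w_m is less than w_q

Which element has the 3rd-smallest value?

The consecutive relations fix a unique order: w_g < w_b < w_i < w_c < w_p < w_d < w_f < w_m < w_k < w_q < w_h < w_n.
Counting 3 from the smallest end gives w_i.

w_i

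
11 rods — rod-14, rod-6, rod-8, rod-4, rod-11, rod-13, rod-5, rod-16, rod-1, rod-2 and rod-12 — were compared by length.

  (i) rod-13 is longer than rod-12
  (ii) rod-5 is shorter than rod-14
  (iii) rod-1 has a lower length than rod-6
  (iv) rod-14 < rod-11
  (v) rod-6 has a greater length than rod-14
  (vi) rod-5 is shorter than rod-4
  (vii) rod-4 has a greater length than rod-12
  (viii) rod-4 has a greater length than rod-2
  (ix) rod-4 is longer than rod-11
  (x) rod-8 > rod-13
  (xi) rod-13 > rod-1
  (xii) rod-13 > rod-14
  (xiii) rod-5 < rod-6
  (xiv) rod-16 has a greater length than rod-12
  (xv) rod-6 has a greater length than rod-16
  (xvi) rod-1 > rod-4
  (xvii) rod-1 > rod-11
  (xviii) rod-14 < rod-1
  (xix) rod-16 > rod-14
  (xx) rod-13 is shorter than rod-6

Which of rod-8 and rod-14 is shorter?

rod-14

rod-14 < rod-11 and rod-11 < rod-4 give rod-14 < rod-4.
With rod-4 < rod-1: rod-14 < rod-11 < rod-4 < rod-1.
Then rod-1 < rod-13 extends the chain to rod-13.
Then rod-13 < rod-8 extends the chain to rod-8.
So rod-14 < rod-8; rod-14 is the shorter of the two.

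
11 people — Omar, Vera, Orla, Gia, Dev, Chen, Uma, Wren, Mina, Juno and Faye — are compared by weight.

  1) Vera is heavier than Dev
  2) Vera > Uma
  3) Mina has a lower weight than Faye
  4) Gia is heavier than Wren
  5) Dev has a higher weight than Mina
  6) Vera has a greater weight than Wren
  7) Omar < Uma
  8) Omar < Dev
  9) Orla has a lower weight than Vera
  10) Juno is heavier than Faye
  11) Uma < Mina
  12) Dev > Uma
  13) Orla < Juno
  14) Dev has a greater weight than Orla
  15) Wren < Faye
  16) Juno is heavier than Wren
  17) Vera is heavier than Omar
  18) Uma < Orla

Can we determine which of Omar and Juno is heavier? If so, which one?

Link the given pairs in sequence: Omar < Uma; Uma < Mina; Mina < Faye; Faye < Juno.
Chaining these gives Omar < Uma < Mina < Faye < Juno.
So Juno is heavier.

Juno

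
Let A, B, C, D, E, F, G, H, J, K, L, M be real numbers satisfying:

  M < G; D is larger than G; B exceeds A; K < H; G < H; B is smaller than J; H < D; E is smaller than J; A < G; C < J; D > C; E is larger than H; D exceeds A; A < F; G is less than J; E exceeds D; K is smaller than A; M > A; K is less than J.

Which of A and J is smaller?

A

Link the given pairs in sequence: A < M; M < G; G < H; H < D; D < E; E < J.
Together: A < M < G < H < D < E < J.
So A < J; A is the smaller of the two.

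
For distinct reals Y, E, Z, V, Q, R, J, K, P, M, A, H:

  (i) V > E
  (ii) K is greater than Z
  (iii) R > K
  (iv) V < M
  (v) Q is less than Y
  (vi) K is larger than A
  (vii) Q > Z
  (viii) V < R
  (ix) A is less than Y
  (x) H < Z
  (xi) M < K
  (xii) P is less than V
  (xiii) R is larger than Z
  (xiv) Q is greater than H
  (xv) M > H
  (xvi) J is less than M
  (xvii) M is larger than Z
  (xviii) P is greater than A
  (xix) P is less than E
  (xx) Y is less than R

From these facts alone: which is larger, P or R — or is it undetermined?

The relevant relations are P < E; E < V; V < M; M < K; K < R.
Together: P < E < V < M < K < R.
So R is larger.

R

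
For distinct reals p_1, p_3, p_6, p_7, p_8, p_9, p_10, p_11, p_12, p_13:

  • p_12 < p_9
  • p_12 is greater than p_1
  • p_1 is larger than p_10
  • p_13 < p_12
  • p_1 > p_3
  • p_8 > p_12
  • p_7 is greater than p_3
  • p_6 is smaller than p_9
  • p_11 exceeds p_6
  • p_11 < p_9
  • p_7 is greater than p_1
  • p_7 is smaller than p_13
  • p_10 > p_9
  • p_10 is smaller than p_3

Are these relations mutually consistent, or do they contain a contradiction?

We have p_12 < p_9 stated directly, yet also p_9 < p_10 < p_3 < p_1 < p_7 < p_13 < p_12 by chaining the others — so p_9 < p_12. Contradiction.

inconsistent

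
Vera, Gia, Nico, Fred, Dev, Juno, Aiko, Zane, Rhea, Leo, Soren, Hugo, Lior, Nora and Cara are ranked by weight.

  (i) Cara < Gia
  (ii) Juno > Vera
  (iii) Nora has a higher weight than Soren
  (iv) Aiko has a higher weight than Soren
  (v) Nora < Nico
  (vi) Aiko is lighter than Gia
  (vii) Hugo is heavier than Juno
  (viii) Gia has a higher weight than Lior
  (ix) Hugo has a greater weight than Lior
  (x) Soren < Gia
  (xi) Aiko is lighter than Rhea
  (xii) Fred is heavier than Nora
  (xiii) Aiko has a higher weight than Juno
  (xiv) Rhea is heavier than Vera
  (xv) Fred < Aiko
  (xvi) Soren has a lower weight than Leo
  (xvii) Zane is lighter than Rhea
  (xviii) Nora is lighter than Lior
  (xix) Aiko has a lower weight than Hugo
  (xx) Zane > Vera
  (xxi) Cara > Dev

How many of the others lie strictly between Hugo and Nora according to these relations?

Chaining upward from Nora reaches: Nico, Lior, Fred, Aiko, Rhea, Gia.
Chaining downward from Hugo reaches: Soren, Vera, Juno, Lior, Fred, Aiko.
Strictly between Nora and Hugo are those in both lists: Lior, Fred, Aiko — 3 elements.

3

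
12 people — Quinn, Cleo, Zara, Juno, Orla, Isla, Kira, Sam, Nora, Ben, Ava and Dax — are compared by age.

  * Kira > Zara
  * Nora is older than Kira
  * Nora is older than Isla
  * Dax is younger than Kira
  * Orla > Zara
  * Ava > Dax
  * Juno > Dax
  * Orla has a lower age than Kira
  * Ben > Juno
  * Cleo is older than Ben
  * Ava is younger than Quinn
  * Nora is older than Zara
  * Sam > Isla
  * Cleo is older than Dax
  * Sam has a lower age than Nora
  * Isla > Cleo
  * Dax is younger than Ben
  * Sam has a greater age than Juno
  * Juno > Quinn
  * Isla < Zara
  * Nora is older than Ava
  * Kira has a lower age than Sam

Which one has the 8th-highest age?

Piecing the relations together gives one ordering: Dax < Ava < Quinn < Juno < Ben < Cleo < Isla < Zara < Orla < Kira < Sam < Nora.
The 8th largest is Ben.

Ben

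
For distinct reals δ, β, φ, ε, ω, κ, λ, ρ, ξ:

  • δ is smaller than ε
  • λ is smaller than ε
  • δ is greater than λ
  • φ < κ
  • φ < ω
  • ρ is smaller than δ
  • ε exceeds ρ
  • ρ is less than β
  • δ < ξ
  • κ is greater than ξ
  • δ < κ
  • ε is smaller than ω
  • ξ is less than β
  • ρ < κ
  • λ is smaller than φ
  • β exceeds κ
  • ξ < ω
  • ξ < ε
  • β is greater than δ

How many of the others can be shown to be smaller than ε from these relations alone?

The elements the relations force below ε are ρ, λ, δ, ξ — no chain reaches any other.
That is 4.

4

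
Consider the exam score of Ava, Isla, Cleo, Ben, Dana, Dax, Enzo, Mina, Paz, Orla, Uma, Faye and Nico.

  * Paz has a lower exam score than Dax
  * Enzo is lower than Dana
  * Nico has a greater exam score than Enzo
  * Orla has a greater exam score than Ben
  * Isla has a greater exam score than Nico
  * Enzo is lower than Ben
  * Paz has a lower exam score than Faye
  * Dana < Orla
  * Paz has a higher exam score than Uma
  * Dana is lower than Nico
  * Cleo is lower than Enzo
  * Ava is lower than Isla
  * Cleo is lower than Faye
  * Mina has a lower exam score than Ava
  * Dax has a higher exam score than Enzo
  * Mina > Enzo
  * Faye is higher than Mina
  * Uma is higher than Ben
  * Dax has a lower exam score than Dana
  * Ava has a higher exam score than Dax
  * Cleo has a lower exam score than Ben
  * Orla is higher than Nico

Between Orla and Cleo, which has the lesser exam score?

Link the given pairs in sequence: Cleo < Enzo; Enzo < Ben; Ben < Uma; Uma < Paz; Paz < Dax; Dax < Dana; Dana < Orla.
Together: Cleo < Enzo < Ben < Uma < Paz < Dax < Dana < Orla.
So Cleo < Orla; Cleo is the lower of the two.

Cleo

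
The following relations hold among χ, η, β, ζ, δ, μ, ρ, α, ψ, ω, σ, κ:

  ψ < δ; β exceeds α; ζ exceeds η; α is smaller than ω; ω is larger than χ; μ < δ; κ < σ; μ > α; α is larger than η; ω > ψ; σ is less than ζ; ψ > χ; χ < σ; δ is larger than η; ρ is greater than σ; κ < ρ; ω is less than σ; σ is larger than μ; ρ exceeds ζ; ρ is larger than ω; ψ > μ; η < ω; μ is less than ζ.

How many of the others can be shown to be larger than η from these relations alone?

Directly above η: α, ω, ζ, δ.
One step further: μ, β, σ, ρ (8 so far).
One step further: ψ (9 so far).
Nothing else is reachable above η; 9 in all.

9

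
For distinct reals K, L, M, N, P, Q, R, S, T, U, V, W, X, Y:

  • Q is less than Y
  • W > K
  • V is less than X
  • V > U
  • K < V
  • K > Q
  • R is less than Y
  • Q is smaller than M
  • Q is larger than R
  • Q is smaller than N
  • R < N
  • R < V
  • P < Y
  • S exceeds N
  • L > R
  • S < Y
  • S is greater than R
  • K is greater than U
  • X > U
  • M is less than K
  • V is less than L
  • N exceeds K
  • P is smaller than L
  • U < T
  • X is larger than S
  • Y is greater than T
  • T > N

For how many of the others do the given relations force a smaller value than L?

7

From L the given relations immediately reach R, V, P.
From those, U, K — 5 in total.
From those, Q, M — 7 in total.
Nothing else is reachable below L; 7 in all.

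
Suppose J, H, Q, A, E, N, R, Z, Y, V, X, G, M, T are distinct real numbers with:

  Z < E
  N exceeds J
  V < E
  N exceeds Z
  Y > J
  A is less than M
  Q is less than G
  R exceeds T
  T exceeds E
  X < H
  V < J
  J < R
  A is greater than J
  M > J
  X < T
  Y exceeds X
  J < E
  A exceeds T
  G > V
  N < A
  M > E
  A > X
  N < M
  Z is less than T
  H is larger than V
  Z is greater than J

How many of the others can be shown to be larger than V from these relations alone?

11

Directly above V: J, E, G, H.
One step further: Y, Z, N, T, A, R, M (11 so far).
No other element is forced above V by the given relations, so the count is 11.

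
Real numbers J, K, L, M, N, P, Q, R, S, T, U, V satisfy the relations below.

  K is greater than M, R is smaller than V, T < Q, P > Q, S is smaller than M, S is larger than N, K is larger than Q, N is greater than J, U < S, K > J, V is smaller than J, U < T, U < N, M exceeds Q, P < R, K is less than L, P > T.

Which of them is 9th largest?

P

Chaining the given pairs: U < T < Q < P < R < V < J < N < S < M < K < L.
Counting 9 from the largest end gives P.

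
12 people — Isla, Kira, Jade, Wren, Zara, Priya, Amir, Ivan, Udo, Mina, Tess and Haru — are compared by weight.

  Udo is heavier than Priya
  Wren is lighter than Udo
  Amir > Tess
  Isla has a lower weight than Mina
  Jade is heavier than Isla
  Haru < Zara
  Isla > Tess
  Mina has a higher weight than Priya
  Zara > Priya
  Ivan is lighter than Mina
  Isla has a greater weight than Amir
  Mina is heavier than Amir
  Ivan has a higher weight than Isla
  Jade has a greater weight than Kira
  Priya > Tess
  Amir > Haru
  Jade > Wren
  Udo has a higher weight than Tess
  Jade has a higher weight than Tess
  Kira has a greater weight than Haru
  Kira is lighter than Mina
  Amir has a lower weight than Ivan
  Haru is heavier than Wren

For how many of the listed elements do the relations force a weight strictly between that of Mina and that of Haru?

Chaining upward from Haru reaches: Amir, Kira, Zara, Isla, Ivan, Jade.
Chaining downward from Mina reaches: Tess, Wren, Priya, Amir, Kira, Isla, Ivan.
Strictly between Haru and Mina are those in both lists: Amir, Kira, Isla, Ivan — 4 elements.

4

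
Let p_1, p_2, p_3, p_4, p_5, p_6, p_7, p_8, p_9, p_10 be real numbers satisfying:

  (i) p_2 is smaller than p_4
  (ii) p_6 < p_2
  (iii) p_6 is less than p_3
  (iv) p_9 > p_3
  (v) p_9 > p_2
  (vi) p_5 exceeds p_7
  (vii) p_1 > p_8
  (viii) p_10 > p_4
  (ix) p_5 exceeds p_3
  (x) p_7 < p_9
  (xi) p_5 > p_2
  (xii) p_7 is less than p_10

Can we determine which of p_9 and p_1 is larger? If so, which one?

Following every chain through p_1: below p_1 we get p_8.
p_9 is not reached, and no chain runs the other way from p_9 to p_1.
So the given relations leave the order of p_1 and p_9 undetermined.

undetermined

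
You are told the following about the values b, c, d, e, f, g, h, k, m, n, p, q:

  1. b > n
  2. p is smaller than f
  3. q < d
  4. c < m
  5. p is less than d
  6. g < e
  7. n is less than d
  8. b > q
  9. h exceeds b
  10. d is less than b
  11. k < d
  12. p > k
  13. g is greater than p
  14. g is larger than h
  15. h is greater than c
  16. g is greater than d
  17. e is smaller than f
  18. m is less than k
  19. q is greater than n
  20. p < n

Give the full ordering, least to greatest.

Each adjacent pair is fixed by a given relation: c < m; m < k; k < p; p < n; n < q; q < d; d < b; b < h; h < g; g < e; e < f. Chaining them end to end gives the full order.

c < m < k < p < n < q < d < b < h < g < e < f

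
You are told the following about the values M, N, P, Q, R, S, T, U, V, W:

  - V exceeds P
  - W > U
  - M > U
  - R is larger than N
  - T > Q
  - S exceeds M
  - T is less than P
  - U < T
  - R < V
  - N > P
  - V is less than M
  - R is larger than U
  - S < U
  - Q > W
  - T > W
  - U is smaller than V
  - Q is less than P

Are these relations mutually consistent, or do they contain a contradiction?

inconsistent

Chaining the given relations yields S < U < W < Q < T < P < N < R < V < M, so S < M. But one relation states M < S. These cannot both hold.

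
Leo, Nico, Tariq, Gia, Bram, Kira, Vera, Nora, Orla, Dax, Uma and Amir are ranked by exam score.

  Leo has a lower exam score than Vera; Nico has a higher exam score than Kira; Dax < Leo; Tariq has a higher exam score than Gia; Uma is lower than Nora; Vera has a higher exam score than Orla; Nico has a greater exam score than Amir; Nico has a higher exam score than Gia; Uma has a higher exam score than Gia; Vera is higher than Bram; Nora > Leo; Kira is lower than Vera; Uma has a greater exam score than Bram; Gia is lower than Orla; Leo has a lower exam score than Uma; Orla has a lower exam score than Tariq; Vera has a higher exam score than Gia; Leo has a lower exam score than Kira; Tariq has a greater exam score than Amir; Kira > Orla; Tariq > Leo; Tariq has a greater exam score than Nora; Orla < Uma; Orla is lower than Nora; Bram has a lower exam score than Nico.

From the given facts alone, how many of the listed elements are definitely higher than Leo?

From Leo the given relations immediately reach Kira, Uma, Nora, Tariq, Vera.
From those, Nico — 6 in total.
No other element is forced above Leo by the given relations, so the count is 6.

6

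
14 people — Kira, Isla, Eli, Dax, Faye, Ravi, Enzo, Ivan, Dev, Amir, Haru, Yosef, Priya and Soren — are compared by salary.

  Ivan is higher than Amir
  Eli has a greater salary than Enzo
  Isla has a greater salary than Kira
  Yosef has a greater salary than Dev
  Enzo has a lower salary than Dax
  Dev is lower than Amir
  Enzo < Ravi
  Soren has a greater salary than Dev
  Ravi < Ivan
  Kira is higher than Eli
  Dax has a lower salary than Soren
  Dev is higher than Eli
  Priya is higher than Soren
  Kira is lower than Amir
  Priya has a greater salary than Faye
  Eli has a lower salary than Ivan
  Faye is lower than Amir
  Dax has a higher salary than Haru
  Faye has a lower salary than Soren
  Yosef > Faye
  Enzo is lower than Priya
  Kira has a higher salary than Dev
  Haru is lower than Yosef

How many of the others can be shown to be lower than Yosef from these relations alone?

5

From Yosef the given relations immediately reach Haru, Faye, Dev.
From those, Eli — 4 in total.
From those, Enzo — 5 in total.
No other element is forced below Yosef by the given relations, so the count is 5.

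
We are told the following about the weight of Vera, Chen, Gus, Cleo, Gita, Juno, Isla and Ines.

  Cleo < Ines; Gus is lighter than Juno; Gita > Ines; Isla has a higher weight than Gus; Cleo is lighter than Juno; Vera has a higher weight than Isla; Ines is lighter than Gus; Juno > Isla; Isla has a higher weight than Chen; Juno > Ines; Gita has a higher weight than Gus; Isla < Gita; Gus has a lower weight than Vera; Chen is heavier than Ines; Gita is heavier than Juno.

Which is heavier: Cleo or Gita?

The relevant relations are Cleo < Ines; Ines < Gus; Gus < Isla; Isla < Juno; Juno < Gita.
Together: Cleo < Ines < Gus < Isla < Juno < Gita.
So Cleo < Gita; Gita is the heavier of the two.

Gita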